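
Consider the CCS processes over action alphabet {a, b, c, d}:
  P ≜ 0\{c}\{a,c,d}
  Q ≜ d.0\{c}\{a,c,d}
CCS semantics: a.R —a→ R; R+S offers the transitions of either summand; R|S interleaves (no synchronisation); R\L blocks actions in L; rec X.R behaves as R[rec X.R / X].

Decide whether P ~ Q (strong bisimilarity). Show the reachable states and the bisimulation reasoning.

Reachable graph of P (1 states):
  m0 = 0\{c}\{a,c,d} :: ∅
Reachable graph of Q (2 states):
  n0 = d.0\{c}\{a,c,d} :: =d=> n1
  n1 = 0\{c}\{a,c,d} :: ∅
Partition-refinement fixed point:
  B0 = {m0, n1}
  B1 = {n0}
m0 ∈ B0, n0 ∈ B1 → different blocks

not bisimilar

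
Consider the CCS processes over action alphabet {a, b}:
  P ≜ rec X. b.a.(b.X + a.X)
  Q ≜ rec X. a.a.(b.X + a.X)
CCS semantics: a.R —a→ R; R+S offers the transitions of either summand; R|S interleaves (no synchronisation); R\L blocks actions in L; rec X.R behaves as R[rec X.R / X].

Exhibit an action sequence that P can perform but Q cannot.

P's transition system — 3 states:
  p0 = rec X. b.a.(b.X + a.X) → --b--▸ p1
  p1 = a.(b.(rec X. b.a.(b.X + a.X)) + a.(rec X. b.a.(b.X + a.X))) → --a--▸ p2
  p2 = b.(rec X. b.a.(b.X + a.X)) + a.(rec X. b.a.(b.X + a.X)) → --a--▸ p0, --b--▸ p0
Q's transition system — 3 states:
  q0 = rec X. a.a.(b.X + a.X) → --a--▸ q1
  q1 = a.(b.(rec X. a.a.(b.X + a.X)) + a.(rec X. a.a.(b.X + a.X))) → --a--▸ q2
  q2 = b.(rec X. a.a.(b.X + a.X)) + a.(rec X. a.a.(b.X + a.X)) → --a--▸ q0, --b--▸ q0
Executing b from P (initial set {p0}):
  step 1 (b): {p1}
  ✓ P
Executing b from Q (initial set {q0}):
  step 1 (b): no successor for Q

b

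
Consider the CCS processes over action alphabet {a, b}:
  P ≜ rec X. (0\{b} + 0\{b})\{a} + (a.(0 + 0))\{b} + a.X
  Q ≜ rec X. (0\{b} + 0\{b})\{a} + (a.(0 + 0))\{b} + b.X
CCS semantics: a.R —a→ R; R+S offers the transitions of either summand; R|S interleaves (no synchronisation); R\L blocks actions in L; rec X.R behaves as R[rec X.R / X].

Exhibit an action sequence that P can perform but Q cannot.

aa

P's transition system — 2 states:
  s0 = rec X. (0\{b} + 0\{b})\{a} + (a.(0 + 0))\{b} + a.X → =a=> s0, =a=> s1
  s1 = (0 + 0)\{b} → deadlocked
Q's transition system — 2 states:
  t0 = rec X. (0\{b} + 0\{b})\{a} + (a.(0 + 0))\{b} + b.X → =a=> t1, =b=> t0
  t1 = (0 + 0)\{b} → deadlocked
Trace ⟨aa⟩ through P, begin at {s0}:
  after a @ step 1: {s0, s1}
  after a @ step 2: {s0, s1}
  — P admits the full trace.
Trace ⟨aa⟩ through Q, begin at {t0}:
  after a @ step 1: {t1}
  after a @ step 2: no successor for Q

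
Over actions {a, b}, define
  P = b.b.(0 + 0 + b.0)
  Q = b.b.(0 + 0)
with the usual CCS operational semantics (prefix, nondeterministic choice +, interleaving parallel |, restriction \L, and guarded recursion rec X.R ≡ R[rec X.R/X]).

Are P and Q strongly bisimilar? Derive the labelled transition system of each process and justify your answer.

P's transition system — 4 states:
  s0 = b.b.(0 + 0 + b.0) has moves --b--▸ s1
  s1 = b.(0 + 0 + b.0) has moves --b--▸ s2
  s2 = 0 + 0 + b.0 has moves --b--▸ s3
  s3 = 0 has moves stopped
Q's transition system — 3 states:
  t0 = b.b.(0 + 0) has moves --b--▸ t1
  t1 = b.(0 + 0) has moves --b--▸ t2
  t2 = 0 + 0 has moves stopped
Coarsest stable partition (strong bisimilarity classes):
  B0 = {s0}
  B1 = {s1, t0}
  B2 = {s2, t1}
  B3 = {s3, t2}
s0 ∈ B0, t0 ∈ B1 → different blocks

NO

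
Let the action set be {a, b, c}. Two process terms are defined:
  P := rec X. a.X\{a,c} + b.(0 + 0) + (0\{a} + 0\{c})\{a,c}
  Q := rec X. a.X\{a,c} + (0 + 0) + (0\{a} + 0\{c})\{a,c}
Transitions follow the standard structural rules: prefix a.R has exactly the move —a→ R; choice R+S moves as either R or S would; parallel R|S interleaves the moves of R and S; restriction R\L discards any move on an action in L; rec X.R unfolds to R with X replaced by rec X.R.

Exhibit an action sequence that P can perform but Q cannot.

P's transition system — 4 states:
  m0 = rec X. a.X\{a,c} + b.(0 + 0) + (0\{a} + 0\{c})\{a,c} | --a--▸ m1, --b--▸ m2
  m1 = (rec X. a.X\{a,c} + b.(0 + 0) + (0\{a} + 0\{c})\{a,c})\{a,c} | --b--▸ m3
  m2 = 0 + 0 | ∅
  m3 = (0 + 0)\{a,c} | ∅
Q's transition system — 2 states:
  n0 = rec X. a.X\{a,c} + (0 + 0) + (0\{a} + 0\{c})\{a,c} | --a--▸ n1
  n1 = (rec X. a.X\{a,c} + (0 + 0) + (0\{a} + 0\{c})\{a,c})\{a,c} | ∅
Executing b from P (initial set {m0}):
  [1] b ⇒ {m2}
  — P admits the full trace.
Executing b from Q (initial set {n0}):
  [1] b ⇒ ∅ (Q stuck)

b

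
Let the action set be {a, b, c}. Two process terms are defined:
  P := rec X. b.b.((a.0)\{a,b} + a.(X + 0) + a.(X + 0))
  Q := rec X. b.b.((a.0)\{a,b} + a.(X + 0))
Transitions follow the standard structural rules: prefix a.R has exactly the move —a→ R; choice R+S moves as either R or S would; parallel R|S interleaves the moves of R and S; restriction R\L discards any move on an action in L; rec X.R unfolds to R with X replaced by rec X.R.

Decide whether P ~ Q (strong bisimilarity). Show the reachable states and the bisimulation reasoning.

LTS(P): 4 reachable states
  s0 = rec X. b.b.((a.0)\{a,b} + a.(X + 0) + a.(X + 0)) | ··b··> s1
  s1 = b.((a.0)\{a,b} + a.((rec X. b.b.((a.0)\{a,b} + a.(X + 0) + a.(X + 0))) + 0) + a.((rec X. b.b.((a.0)\{a,b} + a.(X + 0) + a.(X + 0))) + 0)) | ··b··> s2
  s2 = (a.0)\{a,b} + a.((rec X. b.b.((a.0)\{a,b} + a.(X + 0) + a.(X + 0))) + 0) + a.((rec X. b.b.((a.0)\{a,b} + a.(X + 0) + a.(X + 0))) + 0) | ··a··> s3
  s3 = (rec X. b.b.((a.0)\{a,b} + a.(X + 0) + a.(X + 0))) + 0 | ··b··> s1
LTS(Q): 4 reachable states
  t0 = rec X. b.b.((a.0)\{a,b} + a.(X + 0)) | ··b··> t1
  t1 = b.((a.0)\{a,b} + a.((rec X. b.b.((a.0)\{a,b} + a.(X + 0))) + 0)) | ··b··> t2
  t2 = (a.0)\{a,b} + a.((rec X. b.b.((a.0)\{a,b} + a.(X + 0))) + 0) | ··a··> t3
  t3 = (rec X. b.b.((a.0)\{a,b} + a.(X + 0))) + 0 | ··b··> t1
Bisimilarity quotient blocks:
  B0 = {s0, s3, t0, t3}
  B1 = {s1, t1}
  B2 = {s2, t2}
s0 ∈ B0, t0 ∈ B0 → same block

bisimilar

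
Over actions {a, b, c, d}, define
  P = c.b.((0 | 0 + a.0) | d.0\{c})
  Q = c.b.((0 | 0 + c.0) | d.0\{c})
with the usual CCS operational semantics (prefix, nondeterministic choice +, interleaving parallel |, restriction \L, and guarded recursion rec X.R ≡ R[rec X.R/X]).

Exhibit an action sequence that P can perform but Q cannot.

cba

LTS(P): 6 reachable states
  p0 = c.b.((0 | 0 + a.0) | d.0\{c}) | -c-> p1
  p1 = b.((0 | 0 + a.0) | d.0\{c}) | -b-> p2
  p2 = (0 | 0 + a.0) | d.0\{c} | -a-> p3, -d-> p4
  p3 = 0 | d.0\{c} | -d-> p5
  p4 = (0 | 0 + a.0) | 0\{c} | -a-> p5
  p5 = 0 | 0\{c} | (no moves)
LTS(Q): 6 reachable states
  q0 = c.b.((0 | 0 + c.0) | d.0\{c}) | -c-> q1
  q1 = b.((0 | 0 + c.0) | d.0\{c}) | -b-> q2
  q2 = (0 | 0 + c.0) | d.0\{c} | -c-> q3, -d-> q4
  q3 = 0 | d.0\{c} | -d-> q5
  q4 = (0 | 0 + c.0) | 0\{c} | -c-> q5
  q5 = 0 | 0\{c} | (no moves)
Run σ = ⟨cba⟩ on P: start {p0}
  [1] c ⇒ {p1}
  [2] b ⇒ {p2}
  [3] a ⇒ {p3}
  ✓ P
Run σ = ⟨cba⟩ on Q: start {q0}
  [1] c ⇒ {q1}
  [2] b ⇒ {q2}
  [3] a ⇒ ∅  — Q cannot continue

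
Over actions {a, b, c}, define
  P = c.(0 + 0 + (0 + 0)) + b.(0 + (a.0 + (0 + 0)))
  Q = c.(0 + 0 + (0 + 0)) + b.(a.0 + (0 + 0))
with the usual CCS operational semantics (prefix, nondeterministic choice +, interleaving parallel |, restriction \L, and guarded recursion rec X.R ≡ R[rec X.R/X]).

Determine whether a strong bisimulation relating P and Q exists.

LTS(P): 4 reachable states
  s0 = c.(0 + 0 + (0 + 0)) + b.(0 + (a.0 + (0 + 0))) ⊢ --b--▸ s1, --c--▸ s2
  s1 = 0 + (a.0 + (0 + 0)) ⊢ --a--▸ s3
  s2 = 0 + 0 + (0 + 0) ⊢ deadlocked
  s3 = 0 ⊢ deadlocked
LTS(Q): 4 reachable states
  t0 = c.(0 + 0 + (0 + 0)) + b.(a.0 + (0 + 0)) ⊢ --b--▸ t1, --c--▸ t2
  t1 = a.0 + (0 + 0) ⊢ --a--▸ t3
  t2 = 0 + 0 + (0 + 0) ⊢ deadlocked
  t3 = 0 ⊢ deadlocked
Partition-refinement fixed point:
  B0 = {s0, t0}
  B1 = {s2, s3, t2, t3}
  B2 = {s1, t1}
s0 ∈ B0, t0 ∈ B0 → same block

P ~ Q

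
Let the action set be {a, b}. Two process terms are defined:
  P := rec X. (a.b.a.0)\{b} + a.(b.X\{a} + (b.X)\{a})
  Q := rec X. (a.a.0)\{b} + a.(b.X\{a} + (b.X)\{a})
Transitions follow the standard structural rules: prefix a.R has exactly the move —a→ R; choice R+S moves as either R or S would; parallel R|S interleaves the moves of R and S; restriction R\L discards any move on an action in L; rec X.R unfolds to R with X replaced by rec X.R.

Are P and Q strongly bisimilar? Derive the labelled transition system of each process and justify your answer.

LTS(P): 4 reachable states
  u0 = rec X. (a.b.a.0)\{b} + a.(b.X\{a} + (b.X)\{a}) → --a--▸ u1, --a--▸ u2
  u1 = (b.a.0)\{b} → ∅
  u2 = b.(rec X. (a.b.a.0)\{b} + a.(b.X\{a} + (b.X)\{a}))\{a} + (b.(rec X. (a.b.a.0)\{b} + a.(b.X\{a} + (b.X)\{a})))\{a} → --b--▸ u3
  u3 = (rec X. (a.b.a.0)\{b} + a.(b.X\{a} + (b.X)\{a}))\{a} → ∅
LTS(Q): 5 reachable states
  v0 = rec X. (a.a.0)\{b} + a.(b.X\{a} + (b.X)\{a}) → --a--▸ v1, --a--▸ v2
  v1 = (a.0)\{b} → --a--▸ v3
  v2 = b.(rec X. (a.a.0)\{b} + a.(b.X\{a} + (b.X)\{a}))\{a} + (b.(rec X. (a.a.0)\{b} + a.(b.X\{a} + (b.X)\{a})))\{a} → --b--▸ v4
  v3 = 0\{b} → ∅
  v4 = (rec X. (a.a.0)\{b} + a.(b.X\{a} + (b.X)\{a}))\{a} → ∅
Partition-refinement fixed point:
  B0 = {u0}
  B1 = {u1, u3, v3, v4}
  B2 = {u2, v2}
  B3 = {v0}
  B4 = {v1}
u0 ∈ B0, v0 ∈ B3 → different blocks

not bisimilar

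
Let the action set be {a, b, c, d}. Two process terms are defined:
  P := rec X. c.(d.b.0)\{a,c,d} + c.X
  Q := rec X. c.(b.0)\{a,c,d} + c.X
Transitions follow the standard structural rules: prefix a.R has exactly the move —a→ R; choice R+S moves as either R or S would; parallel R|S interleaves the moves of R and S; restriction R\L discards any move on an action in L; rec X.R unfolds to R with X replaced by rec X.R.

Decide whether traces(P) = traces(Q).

P's transition system — 2 states:
  p0 = rec X. c.(d.b.0)\{a,c,d} + c.X ⊢ =c=> p0, =c=> p1
  p1 = (d.b.0)\{a,c,d} ⊢ (no moves)
Q's transition system — 3 states:
  q0 = rec X. c.(b.0)\{a,c,d} + c.X ⊢ =c=> q0, =c=> q1
  q1 = (b.0)\{a,c,d} ⊢ =b=> q2
  q2 = 0\{a,c,d} ⊢ (no moves)
Trace ⟨cb⟩ through Q, begin at {q0}:
  step 1 (c): {q0, q1}
  step 2 (b): {q2}
  ✓ Q
Trace ⟨cb⟩ through P, begin at {p0}:
  step 1 (c): {p0, p1}
  step 2 (b): ∅  — P cannot continue

trace-distinct — witness ⟨cb⟩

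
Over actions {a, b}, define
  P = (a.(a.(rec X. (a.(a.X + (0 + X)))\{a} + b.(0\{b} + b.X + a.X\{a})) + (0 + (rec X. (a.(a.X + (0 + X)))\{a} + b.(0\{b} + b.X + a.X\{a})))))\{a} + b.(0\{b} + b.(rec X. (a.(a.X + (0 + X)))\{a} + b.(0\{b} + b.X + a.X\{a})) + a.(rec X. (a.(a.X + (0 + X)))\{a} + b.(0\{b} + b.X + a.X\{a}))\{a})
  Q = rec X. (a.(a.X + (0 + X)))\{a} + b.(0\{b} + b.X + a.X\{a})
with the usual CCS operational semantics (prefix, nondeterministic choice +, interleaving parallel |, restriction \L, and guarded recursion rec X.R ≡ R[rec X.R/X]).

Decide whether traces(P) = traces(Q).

trace-equivalent

P's transition system — 5 states:
  s0 = (a.(a.(rec X. (a.(a.X + (0 + X)))\{a} + b.(0\{b} + b.X + a.X\{a})) + (0 + (rec X. (a.(a.X + (0 + X)))\{a} + b.(0\{b} + b.X + a.X\{a})))))\{a} + b.(0\{b} + b.(rec X. (a.(a.X + (0 + X)))\{a} + b.(0\{b} + b.X + a.X\{a})) + a.(rec X. (a.(a.X + (0 + X)))\{a} + b.(0\{b} + b.X + a.X\{a}))\{a}) ⊢ =b=> s1
  s1 = 0\{b} + b.(rec X. (a.(a.X + (0 + X)))\{a} + b.(0\{b} + b.X + a.X\{a})) + a.(rec X. (a.(a.X + (0 + X)))\{a} + b.(0\{b} + b.X + a.X\{a}))\{a} ⊢ =a=> s2, =b=> s3
  s2 = (rec X. (a.(a.X + (0 + X)))\{a} + b.(0\{b} + b.X + a.X\{a}))\{a} ⊢ =b=> s4
  s3 = rec X. (a.(a.X + (0 + X)))\{a} + b.(0\{b} + b.X + a.X\{a}) ⊢ =b=> s1
  s4 = (0\{b} + b.(rec X. (a.(a.X + (0 + X)))\{a} + b.(0\{b} + b.X + a.X\{a})) + a.(rec X. (a.(a.X + (0 + X)))\{a} + b.(0\{b} + b.X + a.X\{a}))\{a})\{a} ⊢ =b=> s2
Q's transition system — 4 states:
  t0 = rec X. (a.(a.X + (0 + X)))\{a} + b.(0\{b} + b.X + a.X\{a}) ⊢ =b=> t1
  t1 = 0\{b} + b.(rec X. (a.(a.X + (0 + X)))\{a} + b.(0\{b} + b.X + a.X\{a})) + a.(rec X. (a.(a.X + (0 + X)))\{a} + b.(0\{b} + b.X + a.X\{a}))\{a} ⊢ =a=> t2, =b=> t0
  t2 = (rec X. (a.(a.X + (0 + X)))\{a} + b.(0\{b} + b.X + a.X\{a}))\{a} ⊢ =b=> t3
  t3 = (0\{b} + b.(rec X. (a.(a.X + (0 + X)))\{a} + b.(0\{b} + b.X + a.X\{a})) + a.(rec X. (a.(a.X + (0 + X)))\{a} + b.(0\{b} + b.X + a.X\{a}))\{a})\{a} ⊢ =b=> t2
Coarsest stable partition (strong bisimilarity classes):
  B0 = {s0, s3, t0}
  B1 = {s1, t1}
  B2 = {s2, s4, t2, t3}
s0 ∈ B0, t0 ∈ B0 → same block
Bisimilar ⇒ trace-equivalent.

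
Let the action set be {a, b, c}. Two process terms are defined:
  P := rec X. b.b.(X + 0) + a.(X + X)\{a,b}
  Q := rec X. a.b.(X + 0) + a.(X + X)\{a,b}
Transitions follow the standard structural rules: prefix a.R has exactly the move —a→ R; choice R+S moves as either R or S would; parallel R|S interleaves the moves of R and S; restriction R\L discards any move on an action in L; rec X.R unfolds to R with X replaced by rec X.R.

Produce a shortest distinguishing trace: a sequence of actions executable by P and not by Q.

b

LTS(P): 4 reachable states
  p0 = rec X. b.b.(X + 0) + a.(X + X)\{a,b} → =a=> p1, =b=> p2
  p1 = ((rec X. b.b.(X + 0) + a.(X + X)\{a,b}) + (rec X. b.b.(X + 0) + a.(X + X)\{a,b}))\{a,b} → ∅
  p2 = b.((rec X. b.b.(X + 0) + a.(X + X)\{a,b}) + 0) → =b=> p3
  p3 = (rec X. b.b.(X + 0) + a.(X + X)\{a,b}) + 0 → =a=> p1, =b=> p2
LTS(Q): 4 reachable states
  q0 = rec X. a.b.(X + 0) + a.(X + X)\{a,b} → =a=> q1, =a=> q2
  q1 = ((rec X. a.b.(X + 0) + a.(X + X)\{a,b}) + (rec X. a.b.(X + 0) + a.(X + X)\{a,b}))\{a,b} → ∅
  q2 = b.((rec X. a.b.(X + 0) + a.(X + X)\{a,b}) + 0) → =b=> q3
  q3 = (rec X. a.b.(X + 0) + a.(X + X)\{a,b}) + 0 → =a=> q1, =a=> q2
Trace ⟨b⟩ through P, begin at {p0}:
  after b @ step 1: {p2}
  — P admits the full trace.
Trace ⟨b⟩ through Q, begin at {q0}:
  after b @ step 1: ∅ (Q stuck)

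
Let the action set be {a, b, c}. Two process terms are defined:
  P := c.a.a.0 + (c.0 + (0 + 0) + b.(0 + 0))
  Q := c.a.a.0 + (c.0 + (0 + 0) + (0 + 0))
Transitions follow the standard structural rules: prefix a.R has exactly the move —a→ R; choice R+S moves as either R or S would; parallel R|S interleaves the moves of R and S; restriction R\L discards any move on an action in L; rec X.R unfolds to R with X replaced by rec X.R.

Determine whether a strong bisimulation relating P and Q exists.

LTS(P): 5 reachable states
  u0 = c.a.a.0 + (c.0 + (0 + 0) + b.(0 + 0)) | —b→ u1, —c→ u2, —c→ u3
  u1 = 0 + 0 | ∅
  u2 = 0 | ∅
  u3 = a.a.0 | —a→ u4
  u4 = a.0 | —a→ u2
LTS(Q): 4 reachable states
  v0 = c.a.a.0 + (c.0 + (0 + 0) + (0 + 0)) | —c→ v1, —c→ v2
  v1 = 0 | ∅
  v2 = a.a.0 | —a→ v3
  v3 = a.0 | —a→ v1
Coarsest stable partition (strong bisimilarity classes):
  B0 = {u0}
  B1 = {u3, v2}
  B2 = {u4, v3}
  B3 = {u1, u2, v1}
  B4 = {v0}
u0 ∈ B0, v0 ∈ B4 → different blocks

P ≁ Q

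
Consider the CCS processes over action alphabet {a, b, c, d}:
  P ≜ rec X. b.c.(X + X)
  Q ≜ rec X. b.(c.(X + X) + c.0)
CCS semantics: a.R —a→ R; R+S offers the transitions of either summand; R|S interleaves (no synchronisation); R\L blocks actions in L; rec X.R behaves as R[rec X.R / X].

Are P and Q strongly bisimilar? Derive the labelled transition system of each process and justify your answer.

P ≁ Q

P's transition system — 3 states:
  p0 = rec X. b.c.(X + X) ⊢ ··b··> p1
  p1 = c.((rec X. b.c.(X + X)) + (rec X. b.c.(X + X))) ⊢ ··c··> p2
  p2 = (rec X. b.c.(X + X)) + (rec X. b.c.(X + X)) ⊢ ··b··> p1
Q's transition system — 4 states:
  q0 = rec X. b.(c.(X + X) + c.0) ⊢ ··b··> q1
  q1 = c.((rec X. b.(c.(X + X) + c.0)) + (rec X. b.(c.(X + X) + c.0))) + c.0 ⊢ ··c··> q2, ··c··> q3
  q2 = (rec X. b.(c.(X + X) + c.0)) + (rec X. b.(c.(X + X) + c.0)) ⊢ ··b··> q1
  q3 = 0 ⊢ (no moves)
Bisimilarity quotient blocks:
  B0 = {p0, p2}
  B1 = {p1}
  B2 = {q0, q2}
  B3 = {q1}
  B4 = {q3}
p0 ∈ B0, q0 ∈ B2 → different blocks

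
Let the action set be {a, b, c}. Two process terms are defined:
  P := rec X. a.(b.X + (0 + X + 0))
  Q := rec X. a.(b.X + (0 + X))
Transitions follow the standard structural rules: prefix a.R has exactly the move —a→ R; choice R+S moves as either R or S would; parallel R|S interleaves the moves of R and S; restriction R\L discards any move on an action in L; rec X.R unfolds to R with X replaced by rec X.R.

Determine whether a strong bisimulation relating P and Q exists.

P's transition system — 2 states:
  p0 = rec X. a.(b.X + (0 + X + 0)) has moves --a--▸ p1
  p1 = b.(rec X. a.(b.X + (0 + X + 0))) + (0 + (rec X. a.(b.X + (0 + X + 0))) + 0) has moves --a--▸ p1, --b--▸ p0
Q's transition system — 2 states:
  q0 = rec X. a.(b.X + (0 + X)) has moves --a--▸ q1
  q1 = b.(rec X. a.(b.X + (0 + X))) + (0 + (rec X. a.(b.X + (0 + X)))) has moves --a--▸ q1, --b--▸ q0
Coarsest stable partition (strong bisimilarity classes):
  B0 = {p0, q0}
  B1 = {p1, q1}
p0 ∈ B0, q0 ∈ B0 → same block

bisimilar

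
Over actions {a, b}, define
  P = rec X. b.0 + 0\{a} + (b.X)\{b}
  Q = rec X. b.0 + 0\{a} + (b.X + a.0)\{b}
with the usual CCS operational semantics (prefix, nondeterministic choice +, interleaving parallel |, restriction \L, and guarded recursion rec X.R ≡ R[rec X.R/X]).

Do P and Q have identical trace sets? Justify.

Reachable graph of P (2 states):
  p0 = rec X. b.0 + 0\{a} + (b.X)\{b} ⊢ —b→ p1
  p1 = 0 ⊢ deadlocked
Reachable graph of Q (3 states):
  q0 = rec X. b.0 + 0\{a} + (b.X + a.0)\{b} ⊢ —a→ q1, —b→ q2
  q1 = 0\{b} ⊢ deadlocked
  q2 = 0 ⊢ deadlocked
Trace ⟨a⟩ through Q, begin at {q0}:
  [1] a ⇒ {q1}
  ✓ Q
Trace ⟨a⟩ through P, begin at {p0}:
  [1] a ⇒ ∅  — P cannot continue

NO — witness ⟨a⟩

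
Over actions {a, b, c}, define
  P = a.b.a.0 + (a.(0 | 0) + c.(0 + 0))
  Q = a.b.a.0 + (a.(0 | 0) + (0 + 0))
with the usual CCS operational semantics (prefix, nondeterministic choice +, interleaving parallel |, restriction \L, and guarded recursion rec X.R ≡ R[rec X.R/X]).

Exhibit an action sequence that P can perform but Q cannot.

P's transition system — 6 states:
  p0 = a.b.a.0 + (a.(0 | 0) + c.(0 + 0)) | -a-> p1, -a-> p2, -c-> p3
  p1 = 0 | 0 | stopped
  p2 = b.a.0 | -b-> p4
  p3 = 0 + 0 | stopped
  p4 = a.0 | -a-> p5
  p5 = 0 | stopped
Q's transition system — 5 states:
  q0 = a.b.a.0 + (a.(0 | 0) + (0 + 0)) | -a-> q1, -a-> q2
  q1 = 0 | 0 | stopped
  q2 = b.a.0 | -b-> q3
  q3 = a.0 | -a-> q4
  q4 = 0 | stopped
Run σ = ⟨c⟩ on P: start {p0}
  step 1 (c): {p3}
  ✓ P
Run σ = ⟨c⟩ on Q: start {q0}
  step 1 (c): no successor for Q

c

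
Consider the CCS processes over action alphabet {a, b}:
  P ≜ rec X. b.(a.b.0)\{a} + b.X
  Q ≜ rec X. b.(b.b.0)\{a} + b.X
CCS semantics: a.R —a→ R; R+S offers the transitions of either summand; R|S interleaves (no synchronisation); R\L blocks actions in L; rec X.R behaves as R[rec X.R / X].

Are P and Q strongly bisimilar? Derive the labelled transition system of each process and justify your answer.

P ≁ Q

LTS(P): 2 reachable states
  u0 = rec X. b.(a.b.0)\{a} + b.X ⊢ —b→ u0, —b→ u1
  u1 = (a.b.0)\{a} ⊢ deadlocked
LTS(Q): 4 reachable states
  v0 = rec X. b.(b.b.0)\{a} + b.X ⊢ —b→ v0, —b→ v1
  v1 = (b.b.0)\{a} ⊢ —b→ v2
  v2 = (b.0)\{a} ⊢ —b→ v3
  v3 = 0\{a} ⊢ deadlocked
Partition-refinement fixed point:
  B0 = {u0}
  B1 = {u1, v3}
  B2 = {v0}
  B3 = {v1}
  B4 = {v2}
u0 ∈ B0, v0 ∈ B2 → different blocks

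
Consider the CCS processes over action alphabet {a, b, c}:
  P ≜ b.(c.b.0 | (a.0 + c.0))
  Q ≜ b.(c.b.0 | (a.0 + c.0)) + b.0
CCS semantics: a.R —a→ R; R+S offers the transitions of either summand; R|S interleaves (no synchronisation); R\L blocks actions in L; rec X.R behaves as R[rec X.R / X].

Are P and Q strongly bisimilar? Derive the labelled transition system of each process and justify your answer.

NO

Reachable graph of P (7 states):
  p0 = b.(c.b.0 | (a.0 + c.0)) has moves ··b··> p1
  p1 = c.b.0 | (a.0 + c.0) has moves ··a··> p2, ··c··> p2, ··c··> p3
  p2 = c.b.0 | 0 has moves ··c··> p4
  p3 = b.0 | (a.0 + c.0) has moves ··a··> p4, ··b··> p5, ··c··> p4
  p4 = b.0 | 0 has moves ··b··> p6
  p5 = 0 | (a.0 + c.0) has moves ··a··> p6, ··c··> p6
  p6 = 0 | 0 has moves stopped
Reachable graph of Q (8 states):
  q0 = b.(c.b.0 | (a.0 + c.0)) + b.0 has moves ··b··> q1, ··b··> q2
  q1 = 0 has moves stopped
  q2 = c.b.0 | (a.0 + c.0) has moves ··a··> q3, ··c··> q3, ··c··> q4
  q3 = c.b.0 | 0 has moves ··c··> q5
  q4 = b.0 | (a.0 + c.0) has moves ··a··> q5, ··b··> q6, ··c··> q5
  q5 = b.0 | 0 has moves ··b··> q7
  q6 = 0 | (a.0 + c.0) has moves ··a··> q7, ··c··> q7
  q7 = 0 | 0 has moves stopped
Partition-refinement fixed point:
  B0 = {p0}
  B1 = {p1, q2}
  B2 = {p3, q4}
  B3 = {p5, q6}
  B4 = {p6, q1, q7}
  B5 = {p4, q5}
  B6 = {p2, q3}
  B7 = {q0}
p0 ∈ B0, q0 ∈ B7 → different blocks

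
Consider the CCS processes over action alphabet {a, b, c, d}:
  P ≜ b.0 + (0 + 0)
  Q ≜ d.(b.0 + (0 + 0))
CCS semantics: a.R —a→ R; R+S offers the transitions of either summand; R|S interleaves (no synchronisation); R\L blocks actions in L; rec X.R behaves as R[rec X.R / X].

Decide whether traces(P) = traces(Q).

Reachable graph of P (2 states):
  m0 = b.0 + (0 + 0) ⊢ --b--▸ m1
  m1 = 0 ⊢ ·
Reachable graph of Q (3 states):
  n0 = d.(b.0 + (0 + 0)) ⊢ --d--▸ n1
  n1 = b.0 + (0 + 0) ⊢ --b--▸ n2
  n2 = 0 ⊢ ·
Trace ⟨b⟩ through P, begin at {m0}:
  step 1 (b): {m1}
  ✓ P
Trace ⟨b⟩ through Q, begin at {n0}:
  step 1 (b): ∅ (Q stuck)

NO — witness ⟨b⟩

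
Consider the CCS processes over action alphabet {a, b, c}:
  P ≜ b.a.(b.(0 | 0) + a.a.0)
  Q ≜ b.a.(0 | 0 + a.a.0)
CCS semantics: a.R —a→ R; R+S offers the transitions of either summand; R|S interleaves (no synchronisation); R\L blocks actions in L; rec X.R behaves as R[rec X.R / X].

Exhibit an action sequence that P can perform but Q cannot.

Reachable graph of P (6 states):
  u0 = b.a.(b.(0 | 0) + a.a.0) → -b-> u1
  u1 = a.(b.(0 | 0) + a.a.0) → -a-> u2
  u2 = b.(0 | 0) + a.a.0 → -a-> u3, -b-> u4
  u3 = a.0 → -a-> u5
  u4 = 0 | 0 → (no moves)
  u5 = 0 → (no moves)
Reachable graph of Q (5 states):
  v0 = b.a.(0 | 0 + a.a.0) → -b-> v1
  v1 = a.(0 | 0 + a.a.0) → -a-> v2
  v2 = 0 | 0 + a.a.0 → -a-> v3
  v3 = a.0 → -a-> v4
  v4 = 0 → (no moves)
Trace ⟨bab⟩ through P, begin at {u0}:
  [1] b ⇒ {u1}
  [2] a ⇒ {u2}
  [3] b ⇒ {u4}
  P completes σ.
Trace ⟨bab⟩ through Q, begin at {v0}:
  [1] b ⇒ {v1}
  [2] a ⇒ {v2}
  [3] b ⇒ ∅  — Q cannot continue

bab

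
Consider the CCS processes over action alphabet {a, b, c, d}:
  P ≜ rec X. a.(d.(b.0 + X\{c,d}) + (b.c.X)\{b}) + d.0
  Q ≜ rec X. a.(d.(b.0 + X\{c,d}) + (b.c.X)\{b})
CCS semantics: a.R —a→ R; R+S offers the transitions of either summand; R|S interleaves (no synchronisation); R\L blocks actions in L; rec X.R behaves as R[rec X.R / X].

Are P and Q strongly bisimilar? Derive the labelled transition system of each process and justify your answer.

P ≁ Q

Reachable graph of P (5 states):
  s0 = rec X. a.(d.(b.0 + X\{c,d}) + (b.c.X)\{b}) + d.0 has moves -a-> s1, -d-> s2
  s1 = d.(b.0 + (rec X. a.(d.(b.0 + X\{c,d}) + (b.c.X)\{b}) + d.0)\{c,d}) + (b.c.(rec X. a.(d.(b.0 + X\{c,d}) + (b.c.X)\{b}) + d.0))\{b} has moves -d-> s3
  s2 = 0 has moves ·
  s3 = b.0 + (rec X. a.(d.(b.0 + X\{c,d}) + (b.c.X)\{b}) + d.0)\{c,d} has moves -a-> s4, -b-> s2
  s4 = (d.(b.0 + (rec X. a.(d.(b.0 + X\{c,d}) + (b.c.X)\{b}) + d.0)\{c,d}) + (b.c.(rec X. a.(d.(b.0 + X\{c,d}) + (b.c.X)\{b}) + d.0))\{b})\{c,d} has moves ·
Reachable graph of Q (5 states):
  t0 = rec X. a.(d.(b.0 + X\{c,d}) + (b.c.X)\{b}) has moves -a-> t1
  t1 = d.(b.0 + (rec X. a.(d.(b.0 + X\{c,d}) + (b.c.X)\{b}))\{c,d}) + (b.c.(rec X. a.(d.(b.0 + X\{c,d}) + (b.c.X)\{b})))\{b} has moves -d-> t2
  t2 = b.0 + (rec X. a.(d.(b.0 + X\{c,d}) + (b.c.X)\{b}))\{c,d} has moves -a-> t3, -b-> t4
  t3 = (d.(b.0 + (rec X. a.(d.(b.0 + X\{c,d}) + (b.c.X)\{b}))\{c,d}) + (b.c.(rec X. a.(d.(b.0 + X\{c,d}) + (b.c.X)\{b})))\{b})\{c,d} has moves ·
  t4 = 0 has moves ·
Coarsest stable partition (strong bisimilarity classes):
  B0 = {s0}
  B1 = {s2, s4, t3, t4}
  B2 = {s1, t1}
  B3 = {s3, t2}
  B4 = {t0}
s0 ∈ B0, t0 ∈ B4 → different blocks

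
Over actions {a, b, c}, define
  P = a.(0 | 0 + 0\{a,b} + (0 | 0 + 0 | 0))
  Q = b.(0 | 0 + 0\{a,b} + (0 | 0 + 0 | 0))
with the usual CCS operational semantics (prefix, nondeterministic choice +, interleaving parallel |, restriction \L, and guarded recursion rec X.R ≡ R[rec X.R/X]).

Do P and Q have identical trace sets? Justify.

LTS(P): 2 reachable states
  u0 = a.(0 | 0 + 0\{a,b} + (0 | 0 + 0 | 0)) → -a-> u1
  u1 = 0 | 0 + 0\{a,b} + (0 | 0 + 0 | 0) → (no moves)
LTS(Q): 2 reachable states
  v0 = b.(0 | 0 + 0\{a,b} + (0 | 0 + 0 | 0)) → -b-> v1
  v1 = 0 | 0 + 0\{a,b} + (0 | 0 + 0 | 0) → (no moves)
Trace ⟨a⟩ through P, begin at {u0}:
  [1] a ⇒ {u1}
  P completes σ.
Trace ⟨a⟩ through Q, begin at {v0}:
  [1] a ⇒ ∅ (Q stuck)

NO — witness ⟨a⟩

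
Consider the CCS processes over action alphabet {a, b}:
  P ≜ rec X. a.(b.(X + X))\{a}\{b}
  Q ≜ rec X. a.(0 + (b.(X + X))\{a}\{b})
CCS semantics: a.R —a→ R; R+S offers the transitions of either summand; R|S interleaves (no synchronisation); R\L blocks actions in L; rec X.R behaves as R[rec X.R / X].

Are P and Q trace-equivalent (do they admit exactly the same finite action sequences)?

YES

LTS(P): 2 reachable states
  u0 = rec X. a.(b.(X + X))\{a}\{b} ⊢ —a→ u1
  u1 = (b.((rec X. a.(b.(X + X))\{a}\{b}) + (rec X. a.(b.(X + X))\{a}\{b})))\{a}\{b} ⊢ deadlocked
LTS(Q): 2 reachable states
  v0 = rec X. a.(0 + (b.(X + X))\{a}\{b}) ⊢ —a→ v1
  v1 = 0 + (b.((rec X. a.(0 + (b.(X + X))\{a}\{b})) + (rec X. a.(0 + (b.(X + X))\{a}\{b}))))\{a}\{b} ⊢ deadlocked
Bisimilarity quotient blocks:
  B0 = {u0, v0}
  B1 = {u1, v1}
u0 ∈ B0, v0 ∈ B0 → same block
Bisimilar ⇒ trace-equivalent.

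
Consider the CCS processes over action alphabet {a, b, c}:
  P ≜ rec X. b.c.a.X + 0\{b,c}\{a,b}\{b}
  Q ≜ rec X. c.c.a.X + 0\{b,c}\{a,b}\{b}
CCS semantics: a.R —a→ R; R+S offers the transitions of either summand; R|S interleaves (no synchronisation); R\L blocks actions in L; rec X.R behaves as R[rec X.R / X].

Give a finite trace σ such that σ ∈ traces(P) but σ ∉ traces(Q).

LTS(P): 3 reachable states
  u0 = rec X. b.c.a.X + 0\{b,c}\{a,b}\{b} ⊢ --b--▸ u1
  u1 = c.a.(rec X. b.c.a.X + 0\{b,c}\{a,b}\{b}) ⊢ --c--▸ u2
  u2 = a.(rec X. b.c.a.X + 0\{b,c}\{a,b}\{b}) ⊢ --a--▸ u0
LTS(Q): 3 reachable states
  v0 = rec X. c.c.a.X + 0\{b,c}\{a,b}\{b} ⊢ --c--▸ v1
  v1 = c.a.(rec X. c.c.a.X + 0\{b,c}\{a,b}\{b}) ⊢ --c--▸ v2
  v2 = a.(rec X. c.c.a.X + 0\{b,c}\{a,b}\{b}) ⊢ --a--▸ v0
Executing b from P (initial set {u0}):
  [1] b ⇒ {u1}
  — P admits the full trace.
Executing b from Q (initial set {v0}):
  [1] b ⇒ ∅  — Q cannot continue

b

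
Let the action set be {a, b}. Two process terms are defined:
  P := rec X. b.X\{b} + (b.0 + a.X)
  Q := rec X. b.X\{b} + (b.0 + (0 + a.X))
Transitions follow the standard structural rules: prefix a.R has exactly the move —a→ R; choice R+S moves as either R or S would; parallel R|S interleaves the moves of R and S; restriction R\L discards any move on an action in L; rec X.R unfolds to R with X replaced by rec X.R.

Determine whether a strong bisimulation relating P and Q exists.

P's transition system — 3 states:
  m0 = rec X. b.X\{b} + (b.0 + a.X) | =a=> m0, =b=> m1, =b=> m2
  m1 = (rec X. b.X\{b} + (b.0 + a.X))\{b} | =a=> m1
  m2 = 0 | (no moves)
Q's transition system — 3 states:
  n0 = rec X. b.X\{b} + (b.0 + (0 + a.X)) | =a=> n0, =b=> n1, =b=> n2
  n1 = (rec X. b.X\{b} + (b.0 + (0 + a.X)))\{b} | =a=> n1
  n2 = 0 | (no moves)
Coarsest stable partition (strong bisimilarity classes):
  B0 = {m0, n0}
  B1 = {m2, n2}
  B2 = {m1, n1}
m0 ∈ B0, n0 ∈ B0 → same block

bisimilar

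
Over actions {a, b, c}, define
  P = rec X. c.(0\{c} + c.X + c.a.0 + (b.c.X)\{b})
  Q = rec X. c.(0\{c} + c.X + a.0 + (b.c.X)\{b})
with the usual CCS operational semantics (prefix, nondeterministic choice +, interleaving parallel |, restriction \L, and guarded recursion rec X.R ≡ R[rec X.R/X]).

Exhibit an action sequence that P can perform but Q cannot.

LTS(P): 4 reachable states
  u0 = rec X. c.(0\{c} + c.X + c.a.0 + (b.c.X)\{b}) ⊢ -c-> u1
  u1 = 0\{c} + c.(rec X. c.(0\{c} + c.X + c.a.0 + (b.c.X)\{b})) + c.a.0 + (b.c.(rec X. c.(0\{c} + c.X + c.a.0 + (b.c.X)\{b})))\{b} ⊢ -c-> u0, -c-> u2
  u2 = a.0 ⊢ -a-> u3
  u3 = 0 ⊢ ∅
LTS(Q): 3 reachable states
  v0 = rec X. c.(0\{c} + c.X + a.0 + (b.c.X)\{b}) ⊢ -c-> v1
  v1 = 0\{c} + c.(rec X. c.(0\{c} + c.X + a.0 + (b.c.X)\{b})) + a.0 + (b.c.(rec X. c.(0\{c} + c.X + a.0 + (b.c.X)\{b})))\{b} ⊢ -a-> v2, -c-> v0
  v2 = 0 ⊢ ∅
Trace ⟨cca⟩ through P, begin at {u0}:
  after c @ step 1: {u1}
  after c @ step 2: {u0, u2}
  after a @ step 3: {u3}
  ✓ P
Trace ⟨cca⟩ through Q, begin at {v0}:
  after c @ step 1: {v1}
  after c @ step 2: {v0}
  after a @ step 3: ∅  — Q cannot continue

cca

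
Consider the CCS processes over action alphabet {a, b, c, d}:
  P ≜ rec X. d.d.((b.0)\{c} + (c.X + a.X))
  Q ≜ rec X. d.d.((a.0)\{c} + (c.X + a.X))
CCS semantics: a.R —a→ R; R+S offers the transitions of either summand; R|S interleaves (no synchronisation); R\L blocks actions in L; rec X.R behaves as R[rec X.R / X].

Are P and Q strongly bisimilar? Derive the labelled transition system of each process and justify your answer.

LTS(P): 4 reachable states
  u0 = rec X. d.d.((b.0)\{c} + (c.X + a.X)) ⊢ -d-> u1
  u1 = d.((b.0)\{c} + (c.(rec X. d.d.((b.0)\{c} + (c.X + a.X))) + a.(rec X. d.d.((b.0)\{c} + (c.X + a.X))))) ⊢ -d-> u2
  u2 = (b.0)\{c} + (c.(rec X. d.d.((b.0)\{c} + (c.X + a.X))) + a.(rec X. d.d.((b.0)\{c} + (c.X + a.X)))) ⊢ -a-> u0, -b-> u3, -c-> u0
  u3 = 0\{c} ⊢ deadlocked
LTS(Q): 4 reachable states
  v0 = rec X. d.d.((a.0)\{c} + (c.X + a.X)) ⊢ -d-> v1
  v1 = d.((a.0)\{c} + (c.(rec X. d.d.((a.0)\{c} + (c.X + a.X))) + a.(rec X. d.d.((a.0)\{c} + (c.X + a.X))))) ⊢ -d-> v2
  v2 = (a.0)\{c} + (c.(rec X. d.d.((a.0)\{c} + (c.X + a.X))) + a.(rec X. d.d.((a.0)\{c} + (c.X + a.X)))) ⊢ -a-> v0, -a-> v3, -c-> v0
  v3 = 0\{c} ⊢ deadlocked
Partition-refinement fixed point:
  B0 = {u0}
  B1 = {u1}
  B2 = {u2}
  B3 = {u3, v3}
  B4 = {v0}
  B5 = {v1}
  B6 = {v2}
u0 ∈ B0, v0 ∈ B4 → different blocks

not bisimilar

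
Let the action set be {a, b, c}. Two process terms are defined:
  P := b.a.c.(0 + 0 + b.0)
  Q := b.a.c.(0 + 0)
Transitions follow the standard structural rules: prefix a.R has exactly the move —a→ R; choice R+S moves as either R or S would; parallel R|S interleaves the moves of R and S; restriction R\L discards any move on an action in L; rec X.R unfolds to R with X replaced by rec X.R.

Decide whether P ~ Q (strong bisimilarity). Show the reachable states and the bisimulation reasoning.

P's transition system — 5 states:
  s0 = b.a.c.(0 + 0 + b.0) → -b-> s1
  s1 = a.c.(0 + 0 + b.0) → -a-> s2
  s2 = c.(0 + 0 + b.0) → -c-> s3
  s3 = 0 + 0 + b.0 → -b-> s4
  s4 = 0 → ∅
Q's transition system — 4 states:
  t0 = b.a.c.(0 + 0) → -b-> t1
  t1 = a.c.(0 + 0) → -a-> t2
  t2 = c.(0 + 0) → -c-> t3
  t3 = 0 + 0 → ∅
Bisimilarity quotient blocks:
  B0 = {s0}
  B1 = {s1}
  B2 = {s2}
  B3 = {s3}
  B4 = {s4, t3}
  B5 = {t0}
  B6 = {t1}
  B7 = {t2}
s0 ∈ B0, t0 ∈ B5 → different blocks

P ≁ Q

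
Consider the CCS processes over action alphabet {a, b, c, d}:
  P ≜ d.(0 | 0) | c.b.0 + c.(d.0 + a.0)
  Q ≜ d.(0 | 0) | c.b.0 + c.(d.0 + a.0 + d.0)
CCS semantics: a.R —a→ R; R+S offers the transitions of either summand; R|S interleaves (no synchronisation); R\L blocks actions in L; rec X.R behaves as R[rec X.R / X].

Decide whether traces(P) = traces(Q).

Reachable graph of P (8 states):
  m0 = d.(0 | 0) | c.b.0 + c.(d.0 + a.0) | ··c··> m1, ··c··> m2, ··d··> m3
  m1 = d.(0 | 0) | b.0 | ··b··> m4, ··d··> m5
  m2 = d.0 + a.0 | ··a··> m6, ··d··> m6
  m3 = 0 | 0 | c.b.0 | ··c··> m5
  m4 = d.(0 | 0) | 0 | ··d··> m7
  m5 = 0 | 0 | b.0 | ··b··> m7
  m6 = 0 | stopped
  m7 = 0 | 0 | 0 | stopped
Reachable graph of Q (8 states):
  n0 = d.(0 | 0) | c.b.0 + c.(d.0 + a.0 + d.0) | ··c··> n1, ··c··> n2, ··d··> n3
  n1 = d.(0 | 0) | b.0 | ··b··> n4, ··d··> n5
  n2 = d.0 + a.0 + d.0 | ··a··> n6, ··d··> n6
  n3 = 0 | 0 | c.b.0 | ··c··> n5
  n4 = d.(0 | 0) | 0 | ··d··> n7
  n5 = 0 | 0 | b.0 | ··b··> n7
  n6 = 0 | stopped
  n7 = 0 | 0 | 0 | stopped
Bisimilarity quotient blocks:
  B0 = {m0, n0}
  B1 = {m2, n2}
  B2 = {m6, m7, n6, n7}
  B3 = {m1, n1}
  B4 = {m4, n4}
  B5 = {m5, n5}
  B6 = {m3, n3}
m0 ∈ B0, n0 ∈ B0 → same block
Bisimilar ⇒ trace-equivalent.

YES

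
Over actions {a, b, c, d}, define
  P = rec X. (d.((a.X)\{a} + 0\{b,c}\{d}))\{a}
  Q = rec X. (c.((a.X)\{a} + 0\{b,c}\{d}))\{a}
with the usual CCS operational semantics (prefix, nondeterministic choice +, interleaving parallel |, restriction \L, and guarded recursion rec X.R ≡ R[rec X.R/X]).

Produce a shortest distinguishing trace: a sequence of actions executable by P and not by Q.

d

P's transition system — 2 states:
  u0 = rec X. (d.((a.X)\{a} + 0\{b,c}\{d}))\{a} → -d-> u1
  u1 = ((a.(rec X. (d.((a.X)\{a} + 0\{b,c}\{d}))\{a}))\{a} + 0\{b,c}\{d})\{a} → ∅
Q's transition system — 2 states:
  v0 = rec X. (c.((a.X)\{a} + 0\{b,c}\{d}))\{a} → -c-> v1
  v1 = ((a.(rec X. (c.((a.X)\{a} + 0\{b,c}\{d}))\{a}))\{a} + 0\{b,c}\{d})\{a} → ∅
Executing d from P (initial set {u0}):
  after d @ step 1: {u1}
  ✓ P
Executing d from Q (initial set {v0}):
  after d @ step 1: ∅ (Q stuck)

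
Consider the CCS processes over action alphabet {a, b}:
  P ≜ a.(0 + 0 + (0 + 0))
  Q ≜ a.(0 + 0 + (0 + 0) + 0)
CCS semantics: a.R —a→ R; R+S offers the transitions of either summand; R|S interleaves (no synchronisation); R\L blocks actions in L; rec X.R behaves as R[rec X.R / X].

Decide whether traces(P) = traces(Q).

trace-equivalent

P's transition system — 2 states:
  m0 = a.(0 + 0 + (0 + 0)) has moves ··a··> m1
  m1 = 0 + 0 + (0 + 0) has moves ·
Q's transition system — 2 states:
  n0 = a.(0 + 0 + (0 + 0) + 0) has moves ··a··> n1
  n1 = 0 + 0 + (0 + 0) + 0 has moves ·
Coarsest stable partition (strong bisimilarity classes):
  B0 = {m0, n0}
  B1 = {m1, n1}
m0 ∈ B0, n0 ∈ B0 → same block
Bisimilar ⇒ trace-equivalent.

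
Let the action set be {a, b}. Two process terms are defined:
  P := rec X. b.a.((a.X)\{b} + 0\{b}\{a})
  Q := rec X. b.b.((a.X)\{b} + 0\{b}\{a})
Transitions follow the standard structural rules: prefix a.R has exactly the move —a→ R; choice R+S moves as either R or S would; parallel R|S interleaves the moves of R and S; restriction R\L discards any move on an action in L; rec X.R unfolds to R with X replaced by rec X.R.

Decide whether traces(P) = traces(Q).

Reachable graph of P (4 states):
  s0 = rec X. b.a.((a.X)\{b} + 0\{b}\{a}) → —b→ s1
  s1 = a.((a.(rec X. b.a.((a.X)\{b} + 0\{b}\{a})))\{b} + 0\{b}\{a}) → —a→ s2
  s2 = (a.(rec X. b.a.((a.X)\{b} + 0\{b}\{a})))\{b} + 0\{b}\{a} → —a→ s3
  s3 = (rec X. b.a.((a.X)\{b} + 0\{b}\{a}))\{b} → stopped
Reachable graph of Q (4 states):
  t0 = rec X. b.b.((a.X)\{b} + 0\{b}\{a}) → —b→ t1
  t1 = b.((a.(rec X. b.b.((a.X)\{b} + 0\{b}\{a})))\{b} + 0\{b}\{a}) → —b→ t2
  t2 = (a.(rec X. b.b.((a.X)\{b} + 0\{b}\{a})))\{b} + 0\{b}\{a} → —a→ t3
  t3 = (rec X. b.b.((a.X)\{b} + 0\{b}\{a}))\{b} → stopped
Run σ = ⟨ba⟩ on P: start {s0}
  after b @ step 1: {s1}
  after a @ step 2: {s2}
  ✓ P
Run σ = ⟨ba⟩ on Q: start {t0}
  after b @ step 1: {t1}
  after a @ step 2: no successor for Q

trace-distinct — witness ⟨ba⟩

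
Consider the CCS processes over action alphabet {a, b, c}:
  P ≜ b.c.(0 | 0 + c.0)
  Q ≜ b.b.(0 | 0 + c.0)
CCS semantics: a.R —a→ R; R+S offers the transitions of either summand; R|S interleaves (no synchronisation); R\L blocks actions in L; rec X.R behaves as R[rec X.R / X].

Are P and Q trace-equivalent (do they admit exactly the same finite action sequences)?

P's transition system — 4 states:
  u0 = b.c.(0 | 0 + c.0) → -b-> u1
  u1 = c.(0 | 0 + c.0) → -c-> u2
  u2 = 0 | 0 + c.0 → -c-> u3
  u3 = 0 → ·
Q's transition system — 4 states:
  v0 = b.b.(0 | 0 + c.0) → -b-> v1
  v1 = b.(0 | 0 + c.0) → -b-> v2
  v2 = 0 | 0 + c.0 → -c-> v3
  v3 = 0 → ·
Executing bc from P (initial set {u0}):
  after b @ step 1: {u1}
  after c @ step 2: {u2}
  — P admits the full trace.
Executing bc from Q (initial set {v0}):
  after b @ step 1: {v1}
  after c @ step 2: ∅  — Q cannot continue

traces(P) ≠ traces(Q) — witness ⟨bc⟩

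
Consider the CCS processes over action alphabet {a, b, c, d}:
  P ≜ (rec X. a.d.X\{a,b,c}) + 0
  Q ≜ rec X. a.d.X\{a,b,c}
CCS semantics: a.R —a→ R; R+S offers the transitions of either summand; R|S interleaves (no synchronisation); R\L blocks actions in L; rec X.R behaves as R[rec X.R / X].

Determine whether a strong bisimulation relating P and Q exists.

P's transition system — 3 states:
  u0 = (rec X. a.d.X\{a,b,c}) + 0 | —a→ u1
  u1 = d.(rec X. a.d.X\{a,b,c})\{a,b,c} | —d→ u2
  u2 = (rec X. a.d.X\{a,b,c})\{a,b,c} | ·
Q's transition system — 3 states:
  v0 = rec X. a.d.X\{a,b,c} | —a→ v1
  v1 = d.(rec X. a.d.X\{a,b,c})\{a,b,c} | —d→ v2
  v2 = (rec X. a.d.X\{a,b,c})\{a,b,c} | ·
Coarsest stable partition (strong bisimilarity classes):
  B0 = {u0, v0}
  B1 = {u1, v1}
  B2 = {u2, v2}
u0 ∈ B0, v0 ∈ B0 → same block

bisimilar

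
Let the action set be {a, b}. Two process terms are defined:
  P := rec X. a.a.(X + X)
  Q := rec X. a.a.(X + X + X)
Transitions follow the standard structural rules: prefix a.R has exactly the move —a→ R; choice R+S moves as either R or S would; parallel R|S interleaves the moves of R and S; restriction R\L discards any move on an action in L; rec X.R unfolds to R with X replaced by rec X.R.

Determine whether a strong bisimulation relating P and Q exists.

P ~ Q

P's transition system — 3 states:
  s0 = rec X. a.a.(X + X) :: --a--▸ s1
  s1 = a.((rec X. a.a.(X + X)) + (rec X. a.a.(X + X))) :: --a--▸ s2
  s2 = (rec X. a.a.(X + X)) + (rec X. a.a.(X + X)) :: --a--▸ s1
Q's transition system — 3 states:
  t0 = rec X. a.a.(X + X + X) :: --a--▸ t1
  t1 = a.((rec X. a.a.(X + X + X)) + (rec X. a.a.(X + X + X)) + (rec X. a.a.(X + X + X))) :: --a--▸ t2
  t2 = (rec X. a.a.(X + X + X)) + (rec X. a.a.(X + X + X)) + (rec X. a.a.(X + X + X)) :: --a--▸ t1
Coarsest stable partition (strong bisimilarity classes):
  B0 = {s0, s1, s2, t0, t1, t2}
s0 ∈ B0, t0 ∈ B0 → same block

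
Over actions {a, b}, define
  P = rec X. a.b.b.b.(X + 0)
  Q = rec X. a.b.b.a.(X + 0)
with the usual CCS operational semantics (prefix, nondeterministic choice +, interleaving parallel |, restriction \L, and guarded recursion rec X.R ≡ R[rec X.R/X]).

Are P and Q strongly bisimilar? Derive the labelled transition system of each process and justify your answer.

P's transition system — 5 states:
  u0 = rec X. a.b.b.b.(X + 0) has moves --a--▸ u1
  u1 = b.b.b.((rec X. a.b.b.b.(X + 0)) + 0) has moves --b--▸ u2
  u2 = b.b.((rec X. a.b.b.b.(X + 0)) + 0) has moves --b--▸ u3
  u3 = b.((rec X. a.b.b.b.(X + 0)) + 0) has moves --b--▸ u4
  u4 = (rec X. a.b.b.b.(X + 0)) + 0 has moves --a--▸ u1
Q's transition system — 5 states:
  v0 = rec X. a.b.b.a.(X + 0) has moves --a--▸ v1
  v1 = b.b.a.((rec X. a.b.b.a.(X + 0)) + 0) has moves --b--▸ v2
  v2 = b.a.((rec X. a.b.b.a.(X + 0)) + 0) has moves --b--▸ v3
  v3 = a.((rec X. a.b.b.a.(X + 0)) + 0) has moves --a--▸ v4
  v4 = (rec X. a.b.b.a.(X + 0)) + 0 has moves --a--▸ v1
Partition-refinement fixed point:
  B0 = {u0, u4}
  B1 = {u1}
  B2 = {u2}
  B3 = {u3}
  B4 = {v0, v4}
  B5 = {v1}
  B6 = {v2}
  B7 = {v3}
u0 ∈ B0, v0 ∈ B4 → different blocks

not bisimilar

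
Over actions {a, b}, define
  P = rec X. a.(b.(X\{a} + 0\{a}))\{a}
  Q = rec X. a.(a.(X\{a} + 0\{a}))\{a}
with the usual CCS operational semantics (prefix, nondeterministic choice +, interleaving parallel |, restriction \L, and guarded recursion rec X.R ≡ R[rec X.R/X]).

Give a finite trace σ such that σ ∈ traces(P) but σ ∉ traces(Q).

Reachable graph of P (3 states):
  m0 = rec X. a.(b.(X\{a} + 0\{a}))\{a} | -a-> m1
  m1 = (b.((rec X. a.(b.(X\{a} + 0\{a}))\{a})\{a} + 0\{a}))\{a} | -b-> m2
  m2 = ((rec X. a.(b.(X\{a} + 0\{a}))\{a})\{a} + 0\{a})\{a} | ∅
Reachable graph of Q (2 states):
  n0 = rec X. a.(a.(X\{a} + 0\{a}))\{a} | -a-> n1
  n1 = (a.((rec X. a.(a.(X\{a} + 0\{a}))\{a})\{a} + 0\{a}))\{a} | ∅
Trace ⟨ab⟩ through P, begin at {m0}:
  [1] a ⇒ {m1}
  [2] b ⇒ {m2}
  ✓ P
Trace ⟨ab⟩ through Q, begin at {n0}:
  [1] a ⇒ {n1}
  [2] b ⇒ no successor for Q

ab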